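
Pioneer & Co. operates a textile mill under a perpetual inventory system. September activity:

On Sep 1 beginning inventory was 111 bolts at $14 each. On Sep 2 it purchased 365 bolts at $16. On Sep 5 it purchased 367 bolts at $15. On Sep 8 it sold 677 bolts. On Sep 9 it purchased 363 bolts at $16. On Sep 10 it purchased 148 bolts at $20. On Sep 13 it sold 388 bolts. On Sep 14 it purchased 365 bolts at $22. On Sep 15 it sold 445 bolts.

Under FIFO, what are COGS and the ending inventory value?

Sep 8, 677 sold [FIFO — oldest first]: 111 @ $14 + 365 @ $16 + 201 @ $15 = $10,409
Sep 13, 388 sold [FIFO — oldest first]: 166 @ $15 + 222 @ $16 = $6,042
Sep 15, 445 sold [FIFO — oldest first]: 141 @ $16 + 148 @ $20 + 156 @ $22 = $8,648
Total COGS = $10,409 + $6,042 + $8,648 = $25,099
Ending inventory: 209 @ $22 = $4,598

COGS = $25,099; ending inventory = $4,598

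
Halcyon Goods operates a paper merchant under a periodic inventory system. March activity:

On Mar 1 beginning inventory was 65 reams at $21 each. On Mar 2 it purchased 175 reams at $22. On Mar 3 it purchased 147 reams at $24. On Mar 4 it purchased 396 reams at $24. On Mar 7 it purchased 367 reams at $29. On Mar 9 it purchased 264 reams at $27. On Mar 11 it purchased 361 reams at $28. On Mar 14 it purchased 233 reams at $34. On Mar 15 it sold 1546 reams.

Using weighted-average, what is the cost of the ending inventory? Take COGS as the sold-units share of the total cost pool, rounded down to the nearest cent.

Ending inventory = $12,435.35

Mar 15, sell 1546: 1546/2008 × $54,048.00 → $41,612.65
Ending inventory (cost pool remaining) = $12,435.35
Check: goods available $54,048.00 = COGS $41,612.65 + ending $12,435.35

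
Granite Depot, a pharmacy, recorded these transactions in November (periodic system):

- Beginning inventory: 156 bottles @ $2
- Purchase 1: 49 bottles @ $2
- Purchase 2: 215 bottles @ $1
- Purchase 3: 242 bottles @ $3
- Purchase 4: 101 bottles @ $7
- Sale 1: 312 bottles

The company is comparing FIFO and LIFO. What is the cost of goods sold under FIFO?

COGS = $517

FIFO COGS: 156 @ $2 + 49 @ $2 + 107 @ $1 = $517
LIFO COGS: 101 @ $7 + 211 @ $3 = $1,340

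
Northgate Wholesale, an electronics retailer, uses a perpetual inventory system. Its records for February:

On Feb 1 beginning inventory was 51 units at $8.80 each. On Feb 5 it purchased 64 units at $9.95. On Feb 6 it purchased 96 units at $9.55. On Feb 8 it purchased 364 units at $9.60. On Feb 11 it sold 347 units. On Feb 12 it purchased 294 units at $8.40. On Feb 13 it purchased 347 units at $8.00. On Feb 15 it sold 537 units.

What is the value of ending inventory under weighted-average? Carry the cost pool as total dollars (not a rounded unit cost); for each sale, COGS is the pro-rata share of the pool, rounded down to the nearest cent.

After Feb 1: 51 on hand, pool $448.80 (≈ $8.8000 each)
After Feb 5: 115 on hand, pool $1,085.60 (≈ $9.4400 each)
After Feb 6: 211 on hand, pool $2,002.40 (≈ $9.4900 each)
After Feb 8: 575 on hand, pool $5,496.80 (≈ $9.5597 each)
Feb 11, sell 347: 347/575 × $5,496.80 → $3,317.19
After Feb 12: 522 on hand, pool $4,649.21 (≈ $8.9065 each)
After Feb 13: 869 on hand, pool $7,425.21 (≈ $8.5445 each)
Feb 15, sell 537: 537/869 × $7,425.21 → $4,588.42
Total COGS = $3,317.19 + $4,588.42 = $7,905.61
Ending inventory (cost pool remaining) = $2,836.79

Ending inventory = $2,836.79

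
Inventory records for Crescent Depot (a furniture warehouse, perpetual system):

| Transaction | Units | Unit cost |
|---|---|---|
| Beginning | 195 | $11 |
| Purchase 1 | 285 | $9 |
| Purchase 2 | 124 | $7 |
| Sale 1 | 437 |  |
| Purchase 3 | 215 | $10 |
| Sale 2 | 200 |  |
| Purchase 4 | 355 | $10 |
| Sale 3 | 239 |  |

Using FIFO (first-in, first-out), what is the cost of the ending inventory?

Sale 1 (437) [FIFO — oldest first]: 195 @ $11 + 242 @ $9 = $4,323
Sale 2 (200) [FIFO — oldest first]: 43 @ $9 + 124 @ $7 + 33 @ $10 = $1,585
Sale 3 (239) [FIFO — oldest first]: 182 @ $10 + 57 @ $10 = $2,390
Total COGS = $4,323 + $1,585 + $2,390 = $8,298
Ending inventory: 298 @ $10 = $2,980
Check: goods available $11,278 = COGS $8,298 + ending $2,980

Ending inventory = $2,980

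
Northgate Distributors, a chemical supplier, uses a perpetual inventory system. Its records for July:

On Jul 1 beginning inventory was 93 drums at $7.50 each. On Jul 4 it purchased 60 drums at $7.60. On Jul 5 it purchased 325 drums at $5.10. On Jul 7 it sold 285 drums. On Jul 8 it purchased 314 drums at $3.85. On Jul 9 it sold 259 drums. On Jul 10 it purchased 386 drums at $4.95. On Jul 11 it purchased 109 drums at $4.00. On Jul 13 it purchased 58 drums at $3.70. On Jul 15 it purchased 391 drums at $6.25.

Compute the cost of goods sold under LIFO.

Jul 7, 285 sold [LIFO — newest first]: 285 @ $5.10 = $1,453.50
Jul 9, 259 sold [LIFO — newest first]: 259 @ $3.85 = $997.15
Total COGS = $1,453.50 + $997.15 = $2,450.65
Ending inventory: 93 @ $7.50 + 60 @ $7.60 + 40 @ $5.10 + 55 @ $3.85 + 386 @ $4.95 + 109 @ $4.00 + 58 @ $3.70 + 391 @ $6.25 = $6,574.30

COGS = $2,450.65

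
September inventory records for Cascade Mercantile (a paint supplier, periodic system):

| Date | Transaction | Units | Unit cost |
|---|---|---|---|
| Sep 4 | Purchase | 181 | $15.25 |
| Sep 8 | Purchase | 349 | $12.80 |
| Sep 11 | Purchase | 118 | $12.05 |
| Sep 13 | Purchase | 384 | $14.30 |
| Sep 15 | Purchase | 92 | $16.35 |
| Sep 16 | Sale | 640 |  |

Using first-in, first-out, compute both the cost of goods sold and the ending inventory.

COGS = $8,552.95; ending inventory = $7,091.80

Sep 16, 640 sold [FIFO — oldest first]: 181 @ $15.25 + 349 @ $12.80 + 110 @ $12.05 = $8,552.95
Ending inventory: 8 @ $12.05 + 384 @ $14.30 + 92 @ $16.35 = $7,091.80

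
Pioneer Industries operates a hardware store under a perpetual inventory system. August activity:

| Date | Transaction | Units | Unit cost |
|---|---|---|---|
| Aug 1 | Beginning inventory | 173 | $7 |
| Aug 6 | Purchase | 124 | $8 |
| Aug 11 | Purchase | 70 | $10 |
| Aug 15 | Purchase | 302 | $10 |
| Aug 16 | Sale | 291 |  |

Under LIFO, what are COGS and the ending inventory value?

COGS = $2,910; ending inventory = $3,013

Aug 16, 291 sold [LIFO — newest first]: 291 @ $10 = $2,910
Ending inventory: 173 @ $7 + 124 @ $8 + 70 @ $10 + 11 @ $10 = $3,013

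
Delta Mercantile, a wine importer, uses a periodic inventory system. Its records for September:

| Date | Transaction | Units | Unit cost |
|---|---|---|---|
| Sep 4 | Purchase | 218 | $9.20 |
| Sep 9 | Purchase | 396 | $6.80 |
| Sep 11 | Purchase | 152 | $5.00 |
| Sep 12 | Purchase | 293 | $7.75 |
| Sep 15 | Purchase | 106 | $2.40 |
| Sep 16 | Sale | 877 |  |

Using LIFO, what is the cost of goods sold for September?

COGS = $5,501.95

Sep 16, 877 sold [LIFO — newest first]: 106 @ $2.40 + 293 @ $7.75 + 152 @ $5.00 + 326 @ $6.80 = $5,501.95
Ending inventory: 218 @ $9.20 + 70 @ $6.80 = $2,481.60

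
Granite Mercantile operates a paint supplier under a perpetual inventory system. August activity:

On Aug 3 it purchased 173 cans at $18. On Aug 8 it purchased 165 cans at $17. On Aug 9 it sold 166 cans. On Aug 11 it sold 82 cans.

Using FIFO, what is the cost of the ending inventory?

Aug 9, 166 sold [FIFO — oldest first]: 166 @ $18 = $2,988
Aug 11, 82 sold [FIFO — oldest first]: 7 @ $18 + 75 @ $17 = $1,401
Total COGS = $2,988 + $1,401 = $4,389
Ending inventory: 90 @ $17 = $1,530
Check: goods available $5,919 = COGS $4,389 + ending $1,530

Ending inventory = $1,530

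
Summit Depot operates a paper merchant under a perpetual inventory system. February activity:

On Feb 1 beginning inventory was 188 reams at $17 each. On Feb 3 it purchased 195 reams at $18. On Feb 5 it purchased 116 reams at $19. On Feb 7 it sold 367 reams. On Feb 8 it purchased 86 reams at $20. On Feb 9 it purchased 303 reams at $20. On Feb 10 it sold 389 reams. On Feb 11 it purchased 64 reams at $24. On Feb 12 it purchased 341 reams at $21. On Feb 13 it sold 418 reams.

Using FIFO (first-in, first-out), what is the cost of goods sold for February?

Feb 7, 367 sold [FIFO — oldest first]: 188 @ $17 + 179 @ $18 = $6,418
Feb 10, 389 sold [FIFO — oldest first]: 16 @ $18 + 116 @ $19 + 86 @ $20 + 171 @ $20 = $7,632
Feb 13, 418 sold [FIFO — oldest first]: 132 @ $20 + 64 @ $24 + 222 @ $21 = $8,838
Total COGS = $6,418 + $7,632 + $8,838 = $22,888
Ending inventory: 119 @ $21 = $2,499

COGS = $22,888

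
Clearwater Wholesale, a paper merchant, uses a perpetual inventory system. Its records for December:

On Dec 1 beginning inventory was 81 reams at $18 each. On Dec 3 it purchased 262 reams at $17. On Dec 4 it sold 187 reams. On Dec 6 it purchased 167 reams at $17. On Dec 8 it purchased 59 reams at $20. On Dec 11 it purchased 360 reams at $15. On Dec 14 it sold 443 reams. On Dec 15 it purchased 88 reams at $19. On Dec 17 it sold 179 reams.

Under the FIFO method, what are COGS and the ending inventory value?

Dec 4, 187 sold [FIFO — oldest first]: 81 @ $18 + 106 @ $17 = $3,260
Dec 14, 443 sold [FIFO — oldest first]: 156 @ $17 + 167 @ $17 + 59 @ $20 + 61 @ $15 = $7,586
Dec 17, 179 sold [FIFO — oldest first]: 179 @ $15 = $2,685
Total COGS = $3,260 + $7,586 + $2,685 = $13,531
Ending inventory: 120 @ $15 + 88 @ $19 = $3,472
Check: goods available $17,003 = COGS $13,531 + ending $3,472

COGS = $13,531; ending inventory = $3,472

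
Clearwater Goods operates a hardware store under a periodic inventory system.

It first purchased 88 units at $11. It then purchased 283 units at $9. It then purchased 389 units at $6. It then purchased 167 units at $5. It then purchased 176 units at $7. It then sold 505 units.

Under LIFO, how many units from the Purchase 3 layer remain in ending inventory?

227

Sale 1 (505) [LIFO — newest first]: 176 @ $7 + 167 @ $5 + 162 @ $6 = $3,039
Ending inventory: 88 @ $11 + 283 @ $9 + 227 @ $6 = $4,877
Check: goods available $7,916 = COGS $3,039 + ending $4,877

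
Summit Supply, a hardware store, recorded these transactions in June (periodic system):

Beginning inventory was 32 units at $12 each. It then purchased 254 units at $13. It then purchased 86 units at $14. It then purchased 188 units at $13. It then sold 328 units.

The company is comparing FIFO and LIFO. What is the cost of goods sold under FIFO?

FIFO COGS: 32 @ $12 + 254 @ $13 + 42 @ $14 = $4,274
LIFO COGS: 188 @ $13 + 86 @ $14 + 54 @ $13 = $4,350

COGS = $4,274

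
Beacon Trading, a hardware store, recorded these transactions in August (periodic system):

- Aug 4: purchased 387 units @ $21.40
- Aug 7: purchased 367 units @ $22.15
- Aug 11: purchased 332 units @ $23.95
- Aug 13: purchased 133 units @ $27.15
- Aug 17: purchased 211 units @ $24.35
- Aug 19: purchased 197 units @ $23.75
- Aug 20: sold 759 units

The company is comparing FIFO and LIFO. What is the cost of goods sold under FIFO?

COGS = $16,530.60

FIFO COGS: 387 @ $21.40 + 367 @ $22.15 + 5 @ $23.95 = $16,530.60
LIFO COGS: 197 @ $23.75 + 211 @ $24.35 + 133 @ $27.15 + 218 @ $23.95 = $18,648.65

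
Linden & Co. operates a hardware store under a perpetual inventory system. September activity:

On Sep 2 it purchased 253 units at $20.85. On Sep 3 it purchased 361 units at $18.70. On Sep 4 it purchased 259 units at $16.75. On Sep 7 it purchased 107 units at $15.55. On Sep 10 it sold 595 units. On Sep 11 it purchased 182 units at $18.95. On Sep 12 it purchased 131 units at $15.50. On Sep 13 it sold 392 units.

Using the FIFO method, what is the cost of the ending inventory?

Ending inventory = $5,346.75

Sep 10, 595 sold [FIFO — oldest first]: 253 @ $20.85 + 342 @ $18.70 = $11,670.45
Sep 13, 392 sold [FIFO — oldest first]: 19 @ $18.70 + 259 @ $16.75 + 107 @ $15.55 + 7 @ $18.95 = $6,490.05
Total COGS = $11,670.45 + $6,490.05 = $18,160.50
Ending inventory: 175 @ $18.95 + 131 @ $15.50 = $5,346.75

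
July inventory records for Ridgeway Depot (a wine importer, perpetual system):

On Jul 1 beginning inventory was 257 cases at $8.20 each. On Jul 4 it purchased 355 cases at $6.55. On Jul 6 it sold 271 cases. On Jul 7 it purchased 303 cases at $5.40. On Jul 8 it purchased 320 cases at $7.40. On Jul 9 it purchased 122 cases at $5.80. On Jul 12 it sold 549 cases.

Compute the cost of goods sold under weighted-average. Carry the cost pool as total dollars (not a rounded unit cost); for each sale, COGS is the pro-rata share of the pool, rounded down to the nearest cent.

After Jul 1: 257 on hand, pool $2,107.40 (≈ $8.2000 each)
After Jul 4: 612 on hand, pool $4,432.65 (≈ $7.2429 each)
Jul 6, sell 271: 271/612 × $4,432.65 → $1,962.82
After Jul 7: 644 on hand, pool $4,106.03 (≈ $6.3758 each)
After Jul 8: 964 on hand, pool $6,474.03 (≈ $6.7158 each)
After Jul 9: 1086 on hand, pool $7,181.63 (≈ $6.6129 each)
Jul 12, sell 549: 549/1086 × $7,181.63 → $3,630.49
Total COGS = $1,962.82 + $3,630.49 = $5,593.31
Ending inventory (cost pool remaining) = $3,551.14

COGS = $5,593.31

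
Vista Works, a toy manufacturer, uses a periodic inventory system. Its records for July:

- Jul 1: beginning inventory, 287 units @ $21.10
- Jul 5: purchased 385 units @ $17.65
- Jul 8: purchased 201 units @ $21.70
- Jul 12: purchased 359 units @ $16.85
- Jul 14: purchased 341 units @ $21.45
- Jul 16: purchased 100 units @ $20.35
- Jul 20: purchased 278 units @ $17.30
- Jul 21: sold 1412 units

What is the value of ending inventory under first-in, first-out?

Jul 21, 1412 sold [FIFO — oldest first]: 287 @ $21.10 + 385 @ $17.65 + 201 @ $21.70 + 359 @ $16.85 + 180 @ $21.45 = $27,122.80
Ending inventory: 161 @ $21.45 + 100 @ $20.35 + 278 @ $17.30 = $10,297.85

Ending inventory = $10,297.85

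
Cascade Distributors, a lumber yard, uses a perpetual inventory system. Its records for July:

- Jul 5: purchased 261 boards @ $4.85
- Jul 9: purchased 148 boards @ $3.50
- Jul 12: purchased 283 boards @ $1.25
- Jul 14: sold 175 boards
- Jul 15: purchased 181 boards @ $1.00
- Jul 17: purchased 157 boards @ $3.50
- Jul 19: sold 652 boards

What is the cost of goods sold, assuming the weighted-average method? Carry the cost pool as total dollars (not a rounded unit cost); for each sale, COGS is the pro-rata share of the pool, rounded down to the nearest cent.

After Jul 5: 261 on hand, pool $1,265.85 (≈ $4.8500 each)
After Jul 9: 409 on hand, pool $1,783.85 (≈ $4.3615 each)
After Jul 12: 692 on hand, pool $2,137.60 (≈ $3.0890 each)
Jul 14, sell 175: 175/692 × $2,137.60 → $540.57
After Jul 15: 698 on hand, pool $1,778.03 (≈ $2.5473 each)
After Jul 17: 855 on hand, pool $2,327.53 (≈ $2.7223 each)
Jul 19, sell 652: 652/855 × $2,327.53 → $1,774.91
Total COGS = $540.57 + $1,774.91 = $2,315.48
Ending inventory (cost pool remaining) = $552.62
Check: goods available $2,868.10 = COGS $2,315.48 + ending $552.62

COGS = $2,315.48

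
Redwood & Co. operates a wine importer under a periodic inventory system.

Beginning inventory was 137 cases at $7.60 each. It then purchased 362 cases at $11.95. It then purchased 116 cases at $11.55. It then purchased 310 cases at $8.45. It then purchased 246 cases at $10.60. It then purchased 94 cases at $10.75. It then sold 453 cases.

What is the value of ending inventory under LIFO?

Ending inventory = $8,371.55

Sale 1 (453) [LIFO — newest first]: 94 @ $10.75 + 246 @ $10.60 + 113 @ $8.45 = $4,572.95
Ending inventory: 137 @ $7.60 + 362 @ $11.95 + 116 @ $11.55 + 197 @ $8.45 = $8,371.55
Check: goods available $12,944.50 = COGS $4,572.95 + ending $8,371.55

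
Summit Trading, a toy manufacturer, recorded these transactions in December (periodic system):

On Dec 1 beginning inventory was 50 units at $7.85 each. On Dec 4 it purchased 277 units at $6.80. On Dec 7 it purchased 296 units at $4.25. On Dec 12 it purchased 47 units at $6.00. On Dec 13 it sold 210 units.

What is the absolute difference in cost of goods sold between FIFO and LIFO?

$505.75

FIFO COGS: 50 @ $7.85 + 160 @ $6.80 = $1,480.50
LIFO COGS: 47 @ $6.00 + 163 @ $4.25 = $974.75
Difference = |$1,480.50 − $974.75| = $505.75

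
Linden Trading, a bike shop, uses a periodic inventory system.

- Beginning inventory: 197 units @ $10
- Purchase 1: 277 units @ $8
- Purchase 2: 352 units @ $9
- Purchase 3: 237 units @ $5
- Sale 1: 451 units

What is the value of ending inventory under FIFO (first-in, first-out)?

Ending inventory = $4,537

Sale 1 (451) [FIFO — oldest first]: 197 @ $10 + 254 @ $8 = $4,002
Ending inventory: 23 @ $8 + 352 @ $9 + 237 @ $5 = $4,537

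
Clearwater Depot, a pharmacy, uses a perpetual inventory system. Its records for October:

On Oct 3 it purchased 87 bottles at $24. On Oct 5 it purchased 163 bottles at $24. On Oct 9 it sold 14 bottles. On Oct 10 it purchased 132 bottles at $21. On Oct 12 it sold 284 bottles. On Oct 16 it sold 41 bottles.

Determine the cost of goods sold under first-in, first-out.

COGS = $7,869

Oct 9, 14 sold [FIFO — oldest first]: 14 @ $24 = $336
Oct 12, 284 sold [FIFO — oldest first]: 73 @ $24 + 163 @ $24 + 48 @ $21 = $6,672
Oct 16, 41 sold [FIFO — oldest first]: 41 @ $21 = $861
Total COGS = $336 + $6,672 + $861 = $7,869
Ending inventory: 43 @ $21 = $903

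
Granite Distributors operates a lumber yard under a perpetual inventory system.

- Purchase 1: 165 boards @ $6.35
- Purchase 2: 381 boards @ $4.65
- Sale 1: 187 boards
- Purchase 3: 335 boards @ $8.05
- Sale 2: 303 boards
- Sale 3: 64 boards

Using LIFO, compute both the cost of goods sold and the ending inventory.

Sale 1 (187) [LIFO — newest first]: 187 @ $4.65 = $869.55
Sale 2 (303) [LIFO — newest first]: 303 @ $8.05 = $2,439.15
Sale 3 (64) [LIFO — newest first]: 32 @ $8.05 + 32 @ $4.65 = $406.40
Total COGS = $869.55 + $2,439.15 + $406.40 = $3,715.10
Ending inventory: 165 @ $6.35 + 162 @ $4.65 = $1,801.05

COGS = $3,715.10; ending inventory = $1,801.05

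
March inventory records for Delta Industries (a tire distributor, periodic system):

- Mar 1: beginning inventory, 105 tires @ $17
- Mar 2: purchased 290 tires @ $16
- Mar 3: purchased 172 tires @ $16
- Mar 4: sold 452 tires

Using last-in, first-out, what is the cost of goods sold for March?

COGS = $7,232

Mar 4, 452 sold [LIFO — newest first]: 172 @ $16 + 280 @ $16 = $7,232
Ending inventory: 105 @ $17 + 10 @ $16 = $1,945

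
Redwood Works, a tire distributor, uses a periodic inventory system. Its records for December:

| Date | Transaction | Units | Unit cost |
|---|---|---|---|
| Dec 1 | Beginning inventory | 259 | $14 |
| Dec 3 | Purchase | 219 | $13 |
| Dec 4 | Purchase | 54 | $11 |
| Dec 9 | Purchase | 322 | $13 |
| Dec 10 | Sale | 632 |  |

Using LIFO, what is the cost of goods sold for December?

Dec 10, 632 sold [LIFO — newest first]: 322 @ $13 + 54 @ $11 + 219 @ $13 + 37 @ $14 = $8,145
Ending inventory: 222 @ $14 = $3,108

COGS = $8,145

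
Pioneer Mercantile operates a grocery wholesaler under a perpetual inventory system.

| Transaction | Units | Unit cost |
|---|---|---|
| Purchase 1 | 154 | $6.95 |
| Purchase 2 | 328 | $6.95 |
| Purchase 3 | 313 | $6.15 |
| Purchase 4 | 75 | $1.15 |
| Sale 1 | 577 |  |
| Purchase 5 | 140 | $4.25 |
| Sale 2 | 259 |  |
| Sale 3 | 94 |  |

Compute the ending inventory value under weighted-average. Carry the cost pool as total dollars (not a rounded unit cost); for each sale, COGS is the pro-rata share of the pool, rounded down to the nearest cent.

After Purchase 1: 154 on hand, pool $1,070.30 (≈ $6.9500 each)
After Purchase 2: 482 on hand, pool $3,349.90 (≈ $6.9500 each)
After Purchase 3: 795 on hand, pool $5,274.85 (≈ $6.6350 each)
After Purchase 4: 870 on hand, pool $5,361.10 (≈ $6.1622 each)
Sale 1, sell 577: 577/870 × $5,361.10 → $3,555.58
After Purchase 5: 433 on hand, pool $2,400.52 (≈ $5.5439 each)
Sale 2, sell 259: 259/433 × $2,400.52 → $1,435.87
Sale 3, sell 94: 94/174 × $964.65 → $521.13
Total COGS = $3,555.58 + $1,435.87 + $521.13 = $5,512.58
Ending inventory (cost pool remaining) = $443.52
Check: goods available $5,956.10 = COGS $5,512.58 + ending $443.52

Ending inventory = $443.52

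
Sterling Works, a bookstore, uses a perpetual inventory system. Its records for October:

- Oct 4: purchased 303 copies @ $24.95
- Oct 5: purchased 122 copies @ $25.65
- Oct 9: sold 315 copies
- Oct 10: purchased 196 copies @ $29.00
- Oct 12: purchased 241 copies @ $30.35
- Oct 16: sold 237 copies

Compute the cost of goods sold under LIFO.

COGS = $15,137.60

Oct 9, 315 sold [LIFO — newest first]: 122 @ $25.65 + 193 @ $24.95 = $7,944.65
Oct 16, 237 sold [LIFO — newest first]: 237 @ $30.35 = $7,192.95
Total COGS = $7,944.65 + $7,192.95 = $15,137.60
Ending inventory: 110 @ $24.95 + 196 @ $29.00 + 4 @ $30.35 = $8,549.90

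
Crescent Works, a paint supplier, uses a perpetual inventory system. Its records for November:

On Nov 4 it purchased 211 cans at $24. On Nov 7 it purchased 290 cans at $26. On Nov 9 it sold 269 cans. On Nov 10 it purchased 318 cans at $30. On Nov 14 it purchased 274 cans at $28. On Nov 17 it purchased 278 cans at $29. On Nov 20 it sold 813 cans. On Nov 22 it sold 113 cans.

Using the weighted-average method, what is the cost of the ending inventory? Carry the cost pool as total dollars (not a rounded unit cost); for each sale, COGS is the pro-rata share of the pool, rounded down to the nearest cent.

After Nov 4: 211 on hand, pool $5,064.00 (≈ $24.0000 each)
After Nov 7: 501 on hand, pool $12,604.00 (≈ $25.1577 each)
Nov 9, sell 269: 269/501 × $12,604.00 → $6,767.41
After Nov 10: 550 on hand, pool $15,376.59 (≈ $27.9574 each)
After Nov 14: 824 on hand, pool $23,048.59 (≈ $27.9716 each)
After Nov 17: 1102 on hand, pool $31,110.59 (≈ $28.2310 each)
Nov 20, sell 813: 813/1102 × $31,110.59 → $22,951.82
Nov 22, sell 113: 113/289 × $8,158.77 → $3,190.10
Total COGS = $6,767.41 + $22,951.82 + $3,190.10 = $32,909.33
Ending inventory (cost pool remaining) = $4,968.67

Ending inventory = $4,968.67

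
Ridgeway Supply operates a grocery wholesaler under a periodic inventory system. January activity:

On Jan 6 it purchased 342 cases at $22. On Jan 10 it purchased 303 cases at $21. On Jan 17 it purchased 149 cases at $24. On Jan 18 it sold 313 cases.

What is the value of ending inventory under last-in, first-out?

Ending inventory = $10,443

Jan 18, 313 sold [LIFO — newest first]: 149 @ $24 + 164 @ $21 = $7,020
Ending inventory: 342 @ $22 + 139 @ $21 = $10,443
Check: goods available $17,463 = COGS $7,020 + ending $10,443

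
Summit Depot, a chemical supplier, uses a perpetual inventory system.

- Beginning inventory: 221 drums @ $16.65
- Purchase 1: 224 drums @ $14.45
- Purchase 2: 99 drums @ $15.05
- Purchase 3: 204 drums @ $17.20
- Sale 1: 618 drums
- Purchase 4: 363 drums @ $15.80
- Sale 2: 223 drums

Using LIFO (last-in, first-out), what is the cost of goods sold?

Sale 1 (618) [LIFO — newest first]: 204 @ $17.20 + 99 @ $15.05 + 224 @ $14.45 + 91 @ $16.65 = $9,750.70
Sale 2 (223) [LIFO — newest first]: 223 @ $15.80 = $3,523.40
Total COGS = $9,750.70 + $3,523.40 = $13,274.10
Ending inventory: 130 @ $16.65 + 140 @ $15.80 = $4,376.50

COGS = $13,274.10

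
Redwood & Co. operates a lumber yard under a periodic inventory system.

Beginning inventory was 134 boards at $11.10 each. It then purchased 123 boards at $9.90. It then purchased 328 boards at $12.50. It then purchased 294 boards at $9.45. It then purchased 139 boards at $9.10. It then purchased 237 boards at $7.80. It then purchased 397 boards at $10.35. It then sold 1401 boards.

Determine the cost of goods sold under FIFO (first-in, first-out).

Sale 1 (1401) [FIFO — oldest first]: 134 @ $11.10 + 123 @ $9.90 + 328 @ $12.50 + 294 @ $9.45 + 139 @ $9.10 + 237 @ $7.80 + 146 @ $10.35 = $14,208.00
Ending inventory: 251 @ $10.35 = $2,597.85
Check: goods available $16,805.85 = COGS $14,208.00 + ending $2,597.85

COGS = $14,208.00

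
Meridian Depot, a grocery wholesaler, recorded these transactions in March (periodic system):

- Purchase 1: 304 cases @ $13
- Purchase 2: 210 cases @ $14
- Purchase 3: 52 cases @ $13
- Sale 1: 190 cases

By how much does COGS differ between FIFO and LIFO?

$138

FIFO COGS: 190 @ $13 = $2,470
LIFO COGS: 52 @ $13 + 138 @ $14 = $2,608
Difference = |$2,470 − $2,608| = $138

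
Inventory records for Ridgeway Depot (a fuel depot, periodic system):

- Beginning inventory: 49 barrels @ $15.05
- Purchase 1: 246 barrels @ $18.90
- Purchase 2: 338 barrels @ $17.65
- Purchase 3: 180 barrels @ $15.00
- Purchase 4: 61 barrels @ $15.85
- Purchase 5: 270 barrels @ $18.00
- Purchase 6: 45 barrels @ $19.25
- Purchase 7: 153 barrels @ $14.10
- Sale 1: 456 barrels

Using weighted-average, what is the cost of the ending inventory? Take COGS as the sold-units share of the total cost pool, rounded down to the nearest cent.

Sale 1, sell 456: 456/1342 × $22,902.95 → $7,782.22
Ending inventory (cost pool remaining) = $15,120.73

Ending inventory = $15,120.73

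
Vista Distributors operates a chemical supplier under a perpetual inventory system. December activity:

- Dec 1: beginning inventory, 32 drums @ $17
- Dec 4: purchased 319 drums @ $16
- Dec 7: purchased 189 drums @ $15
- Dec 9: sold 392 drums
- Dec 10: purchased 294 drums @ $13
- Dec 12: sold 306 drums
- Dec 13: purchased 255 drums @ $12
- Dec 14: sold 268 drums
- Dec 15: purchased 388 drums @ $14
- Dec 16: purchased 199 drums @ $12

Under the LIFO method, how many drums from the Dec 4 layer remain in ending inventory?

Dec 9, 392 sold [LIFO — newest first]: 189 @ $15 + 203 @ $16 = $6,083
Dec 12, 306 sold [LIFO — newest first]: 294 @ $13 + 12 @ $16 = $4,014
Dec 14, 268 sold [LIFO — newest first]: 255 @ $12 + 13 @ $16 = $3,268
Total COGS = $6,083 + $4,014 + $3,268 = $13,365
Ending inventory: 32 @ $17 + 91 @ $16 + 388 @ $14 + 199 @ $12 = $9,820
Check: goods available $23,185 = COGS $13,365 + ending $9,820

91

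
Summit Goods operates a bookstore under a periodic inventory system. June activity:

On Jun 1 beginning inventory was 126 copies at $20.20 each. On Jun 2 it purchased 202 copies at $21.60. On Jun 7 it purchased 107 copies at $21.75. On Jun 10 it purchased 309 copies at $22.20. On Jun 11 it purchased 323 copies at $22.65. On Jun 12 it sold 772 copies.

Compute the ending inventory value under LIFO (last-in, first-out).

Ending inventory = $6,195.60

Jun 12, 772 sold [LIFO — newest first]: 323 @ $22.65 + 309 @ $22.20 + 107 @ $21.75 + 33 @ $21.60 = $17,215.80
Ending inventory: 126 @ $20.20 + 169 @ $21.60 = $6,195.60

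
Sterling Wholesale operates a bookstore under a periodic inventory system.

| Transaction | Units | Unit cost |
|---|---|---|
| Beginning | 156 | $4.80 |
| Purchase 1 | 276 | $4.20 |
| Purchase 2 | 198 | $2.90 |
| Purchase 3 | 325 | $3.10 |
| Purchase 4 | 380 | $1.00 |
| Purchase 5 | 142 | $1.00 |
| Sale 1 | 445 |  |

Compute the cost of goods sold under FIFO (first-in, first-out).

Sale 1 (445) [FIFO — oldest first]: 156 @ $4.80 + 276 @ $4.20 + 13 @ $2.90 = $1,945.70
Ending inventory: 185 @ $2.90 + 325 @ $3.10 + 380 @ $1.00 + 142 @ $1.00 = $2,066.00

COGS = $1,945.70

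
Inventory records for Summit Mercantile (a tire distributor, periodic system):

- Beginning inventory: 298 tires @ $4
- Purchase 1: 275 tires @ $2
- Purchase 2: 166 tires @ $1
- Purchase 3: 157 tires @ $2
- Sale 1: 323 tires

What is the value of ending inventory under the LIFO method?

Sale 1 (323) [LIFO — newest first]: 157 @ $2 + 166 @ $1 = $480
Ending inventory: 298 @ $4 + 275 @ $2 = $1,742

Ending inventory = $1,742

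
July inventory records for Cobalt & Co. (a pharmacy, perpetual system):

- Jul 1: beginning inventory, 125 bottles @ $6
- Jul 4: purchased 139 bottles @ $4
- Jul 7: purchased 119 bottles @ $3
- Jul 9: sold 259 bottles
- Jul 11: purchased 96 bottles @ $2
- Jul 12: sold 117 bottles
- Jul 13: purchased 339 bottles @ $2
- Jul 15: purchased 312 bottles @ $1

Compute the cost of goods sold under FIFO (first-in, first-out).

Jul 9, 259 sold [FIFO — oldest first]: 125 @ $6 + 134 @ $4 = $1,286
Jul 12, 117 sold [FIFO — oldest first]: 5 @ $4 + 112 @ $3 = $356
Total COGS = $1,286 + $356 = $1,642
Ending inventory: 7 @ $3 + 96 @ $2 + 339 @ $2 + 312 @ $1 = $1,203

COGS = $1,642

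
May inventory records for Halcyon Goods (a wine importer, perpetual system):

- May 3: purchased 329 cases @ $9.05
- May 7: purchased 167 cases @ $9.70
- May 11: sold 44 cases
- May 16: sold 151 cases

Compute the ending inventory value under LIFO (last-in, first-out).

Ending inventory = $2,724.05

May 11, 44 sold [LIFO — newest first]: 44 @ $9.70 = $426.80
May 16, 151 sold [LIFO — newest first]: 123 @ $9.70 + 28 @ $9.05 = $1,446.50
Total COGS = $426.80 + $1,446.50 = $1,873.30
Ending inventory: 301 @ $9.05 = $2,724.05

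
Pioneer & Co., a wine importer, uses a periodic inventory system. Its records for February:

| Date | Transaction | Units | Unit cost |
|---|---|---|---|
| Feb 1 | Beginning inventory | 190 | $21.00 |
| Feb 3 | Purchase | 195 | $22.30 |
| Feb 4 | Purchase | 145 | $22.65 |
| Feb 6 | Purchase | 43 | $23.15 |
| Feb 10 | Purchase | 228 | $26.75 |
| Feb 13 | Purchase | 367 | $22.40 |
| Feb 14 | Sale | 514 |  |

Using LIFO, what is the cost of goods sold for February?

Feb 14, 514 sold [LIFO — newest first]: 367 @ $22.40 + 147 @ $26.75 = $12,153.05
Ending inventory: 190 @ $21.00 + 195 @ $22.30 + 145 @ $22.65 + 43 @ $23.15 + 81 @ $26.75 = $14,784.95

COGS = $12,153.05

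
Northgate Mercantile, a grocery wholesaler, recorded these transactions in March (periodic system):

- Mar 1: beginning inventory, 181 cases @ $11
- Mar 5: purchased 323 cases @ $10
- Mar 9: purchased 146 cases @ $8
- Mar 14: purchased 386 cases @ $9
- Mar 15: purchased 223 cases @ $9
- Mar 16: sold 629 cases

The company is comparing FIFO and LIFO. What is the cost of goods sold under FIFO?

FIFO COGS: 181 @ $11 + 323 @ $10 + 125 @ $8 = $6,221
LIFO COGS: 223 @ $9 + 386 @ $9 + 20 @ $8 = $5,641

COGS = $6,221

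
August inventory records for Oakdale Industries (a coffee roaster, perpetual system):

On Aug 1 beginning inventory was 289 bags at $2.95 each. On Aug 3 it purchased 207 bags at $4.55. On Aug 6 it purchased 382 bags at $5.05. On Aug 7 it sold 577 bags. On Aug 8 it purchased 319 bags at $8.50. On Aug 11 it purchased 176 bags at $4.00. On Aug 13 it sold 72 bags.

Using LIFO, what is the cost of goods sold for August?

COGS = $3,104.35

Aug 7, 577 sold [LIFO — newest first]: 382 @ $5.05 + 195 @ $4.55 = $2,816.35
Aug 13, 72 sold [LIFO — newest first]: 72 @ $4.00 = $288.00
Total COGS = $2,816.35 + $288.00 = $3,104.35
Ending inventory: 289 @ $2.95 + 12 @ $4.55 + 319 @ $8.50 + 104 @ $4.00 = $4,034.65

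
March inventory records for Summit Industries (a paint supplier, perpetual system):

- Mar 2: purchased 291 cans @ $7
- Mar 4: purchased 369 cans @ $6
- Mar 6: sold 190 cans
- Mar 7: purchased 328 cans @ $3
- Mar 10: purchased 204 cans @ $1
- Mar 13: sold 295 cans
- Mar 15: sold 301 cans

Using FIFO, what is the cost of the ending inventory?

Mar 6, 190 sold [FIFO — oldest first]: 190 @ $7 = $1,330
Mar 13, 295 sold [FIFO — oldest first]: 101 @ $7 + 194 @ $6 = $1,871
Mar 15, 301 sold [FIFO — oldest first]: 175 @ $6 + 126 @ $3 = $1,428
Total COGS = $1,330 + $1,871 + $1,428 = $4,629
Ending inventory: 202 @ $3 + 204 @ $1 = $810
Check: goods available $5,439 = COGS $4,629 + ending $810

Ending inventory = $810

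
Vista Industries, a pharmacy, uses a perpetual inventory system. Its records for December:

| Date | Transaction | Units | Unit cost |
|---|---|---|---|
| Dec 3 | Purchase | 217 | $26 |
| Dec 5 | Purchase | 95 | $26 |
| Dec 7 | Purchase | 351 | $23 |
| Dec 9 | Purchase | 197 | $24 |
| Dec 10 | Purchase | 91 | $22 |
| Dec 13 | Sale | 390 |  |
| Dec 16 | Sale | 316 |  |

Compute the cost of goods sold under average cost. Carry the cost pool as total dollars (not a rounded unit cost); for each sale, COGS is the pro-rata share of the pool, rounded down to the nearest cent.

After Dec 3: 217 on hand, pool $5,642.00 (≈ $26.0000 each)
After Dec 5: 312 on hand, pool $8,112.00 (≈ $26.0000 each)
After Dec 7: 663 on hand, pool $16,185.00 (≈ $24.4118 each)
After Dec 9: 860 on hand, pool $20,913.00 (≈ $24.3174 each)
After Dec 10: 951 on hand, pool $22,915.00 (≈ $24.0957 each)
Dec 13, sell 390: 390/951 × $22,915.00 → $9,397.31
Dec 16, sell 316: 316/561 × $13,517.69 → $7,614.24
Total COGS = $9,397.31 + $7,614.24 = $17,011.55
Ending inventory (cost pool remaining) = $5,903.45

COGS = $17,011.55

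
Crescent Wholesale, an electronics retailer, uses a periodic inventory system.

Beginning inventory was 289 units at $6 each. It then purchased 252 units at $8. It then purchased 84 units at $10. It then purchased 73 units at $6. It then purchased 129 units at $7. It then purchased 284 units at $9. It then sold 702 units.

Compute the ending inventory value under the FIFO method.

Sale 1 (702) [FIFO — oldest first]: 289 @ $6 + 252 @ $8 + 84 @ $10 + 73 @ $6 + 4 @ $7 = $5,056
Ending inventory: 125 @ $7 + 284 @ $9 = $3,431
Check: goods available $8,487 = COGS $5,056 + ending $3,431

Ending inventory = $3,431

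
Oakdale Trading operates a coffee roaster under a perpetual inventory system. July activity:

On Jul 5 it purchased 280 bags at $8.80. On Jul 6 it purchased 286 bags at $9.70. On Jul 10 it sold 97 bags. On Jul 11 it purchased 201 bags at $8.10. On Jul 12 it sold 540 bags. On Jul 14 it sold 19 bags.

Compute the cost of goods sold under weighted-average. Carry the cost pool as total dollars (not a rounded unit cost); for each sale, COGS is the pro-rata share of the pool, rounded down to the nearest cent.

COGS = $5,877.46

After Jul 5: 280 on hand, pool $2,464.00 (≈ $8.8000 each)
After Jul 6: 566 on hand, pool $5,238.20 (≈ $9.2548 each)
Jul 10, sell 97: 97/566 × $5,238.20 → $897.71
After Jul 11: 670 on hand, pool $5,968.59 (≈ $8.9083 each)
Jul 12, sell 540: 540/670 × $5,968.59 → $4,810.50
Jul 14, sell 19: 19/130 × $1,158.09 → $169.25
Total COGS = $897.71 + $4,810.50 + $169.25 = $5,877.46
Ending inventory (cost pool remaining) = $988.84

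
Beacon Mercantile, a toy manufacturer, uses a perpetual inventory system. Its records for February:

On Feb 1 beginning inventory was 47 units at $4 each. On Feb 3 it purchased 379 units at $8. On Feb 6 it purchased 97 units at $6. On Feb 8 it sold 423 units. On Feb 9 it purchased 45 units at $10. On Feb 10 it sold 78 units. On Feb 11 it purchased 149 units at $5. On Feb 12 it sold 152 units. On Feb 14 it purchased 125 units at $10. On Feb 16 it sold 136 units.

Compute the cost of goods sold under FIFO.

Feb 8, 423 sold [FIFO — oldest first]: 47 @ $4 + 376 @ $8 = $3,196
Feb 10, 78 sold [FIFO — oldest first]: 3 @ $8 + 75 @ $6 = $474
Feb 12, 152 sold [FIFO — oldest first]: 22 @ $6 + 45 @ $10 + 85 @ $5 = $1,007
Feb 16, 136 sold [FIFO — oldest first]: 64 @ $5 + 72 @ $10 = $1,040
Total COGS = $3,196 + $474 + $1,007 + $1,040 = $5,717
Ending inventory: 53 @ $10 = $530
Check: goods available $6,247 = COGS $5,717 + ending $530

COGS = $5,717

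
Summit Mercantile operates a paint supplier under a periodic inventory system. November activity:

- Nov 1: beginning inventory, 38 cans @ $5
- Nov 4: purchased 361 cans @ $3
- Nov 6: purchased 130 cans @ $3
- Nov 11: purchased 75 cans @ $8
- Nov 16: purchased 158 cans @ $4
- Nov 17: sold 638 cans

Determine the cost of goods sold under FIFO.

Nov 17, 638 sold [FIFO — oldest first]: 38 @ $5 + 361 @ $3 + 130 @ $3 + 75 @ $8 + 34 @ $4 = $2,399
Ending inventory: 124 @ $4 = $496

COGS = $2,399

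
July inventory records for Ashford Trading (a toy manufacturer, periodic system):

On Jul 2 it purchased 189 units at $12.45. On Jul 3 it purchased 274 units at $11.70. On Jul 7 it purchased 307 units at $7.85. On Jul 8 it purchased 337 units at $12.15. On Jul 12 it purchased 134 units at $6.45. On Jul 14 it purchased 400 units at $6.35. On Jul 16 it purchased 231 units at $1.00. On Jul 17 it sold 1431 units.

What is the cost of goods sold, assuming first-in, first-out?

Jul 17, 1431 sold [FIFO — oldest first]: 189 @ $12.45 + 274 @ $11.70 + 307 @ $7.85 + 337 @ $12.15 + 134 @ $6.45 + 190 @ $6.35 = $14,134.15
Ending inventory: 210 @ $6.35 + 231 @ $1.00 = $1,564.50

COGS = $14,134.15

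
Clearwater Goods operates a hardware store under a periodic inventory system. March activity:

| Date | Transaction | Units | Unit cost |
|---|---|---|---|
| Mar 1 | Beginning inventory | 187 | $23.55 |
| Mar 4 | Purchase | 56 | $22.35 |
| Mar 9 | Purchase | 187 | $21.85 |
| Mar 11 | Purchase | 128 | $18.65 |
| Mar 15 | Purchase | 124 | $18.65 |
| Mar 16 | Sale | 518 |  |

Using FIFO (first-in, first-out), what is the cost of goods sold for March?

Mar 16, 518 sold [FIFO — oldest first]: 187 @ $23.55 + 56 @ $22.35 + 187 @ $21.85 + 88 @ $18.65 = $11,382.60
Ending inventory: 40 @ $18.65 + 124 @ $18.65 = $3,058.60

COGS = $11,382.60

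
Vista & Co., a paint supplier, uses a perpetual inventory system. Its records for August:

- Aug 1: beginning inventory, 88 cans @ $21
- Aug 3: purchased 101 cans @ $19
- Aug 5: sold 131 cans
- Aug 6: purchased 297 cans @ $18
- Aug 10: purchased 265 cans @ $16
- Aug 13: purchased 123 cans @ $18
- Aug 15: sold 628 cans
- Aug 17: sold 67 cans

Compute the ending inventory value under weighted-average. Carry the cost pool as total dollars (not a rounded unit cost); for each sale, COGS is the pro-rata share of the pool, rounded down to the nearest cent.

Ending inventory = $837.00

After Aug 1: 88 on hand, pool $1,848.00 (≈ $21.0000 each)
After Aug 3: 189 on hand, pool $3,767.00 (≈ $19.9312 each)
Aug 5, sell 131: 131/189 × $3,767.00 → $2,610.98
After Aug 6: 355 on hand, pool $6,502.02 (≈ $18.3155 each)
After Aug 10: 620 on hand, pool $10,742.02 (≈ $17.3258 each)
After Aug 13: 743 on hand, pool $12,956.02 (≈ $17.4374 each)
Aug 15, sell 628: 628/743 × $12,956.02 → $10,950.71
Aug 17, sell 67: 67/115 × $2,005.31 → $1,168.31
Total COGS = $2,610.98 + $10,950.71 + $1,168.31 = $14,730.00
Ending inventory (cost pool remaining) = $837.00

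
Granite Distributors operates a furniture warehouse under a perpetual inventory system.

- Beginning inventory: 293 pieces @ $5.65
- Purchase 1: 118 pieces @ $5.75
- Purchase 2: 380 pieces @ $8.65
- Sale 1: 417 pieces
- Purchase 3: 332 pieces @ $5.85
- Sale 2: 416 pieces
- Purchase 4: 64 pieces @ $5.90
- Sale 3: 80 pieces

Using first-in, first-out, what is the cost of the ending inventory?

Ending inventory = $1,606.10

Sale 1 (417) [FIFO — oldest first]: 293 @ $5.65 + 118 @ $5.75 + 6 @ $8.65 = $2,385.85
Sale 2 (416) [FIFO — oldest first]: 374 @ $8.65 + 42 @ $5.85 = $3,480.80
Sale 3 (80) [FIFO — oldest first]: 80 @ $5.85 = $468.00
Total COGS = $2,385.85 + $3,480.80 + $468.00 = $6,334.65
Ending inventory: 210 @ $5.85 + 64 @ $5.90 = $1,606.10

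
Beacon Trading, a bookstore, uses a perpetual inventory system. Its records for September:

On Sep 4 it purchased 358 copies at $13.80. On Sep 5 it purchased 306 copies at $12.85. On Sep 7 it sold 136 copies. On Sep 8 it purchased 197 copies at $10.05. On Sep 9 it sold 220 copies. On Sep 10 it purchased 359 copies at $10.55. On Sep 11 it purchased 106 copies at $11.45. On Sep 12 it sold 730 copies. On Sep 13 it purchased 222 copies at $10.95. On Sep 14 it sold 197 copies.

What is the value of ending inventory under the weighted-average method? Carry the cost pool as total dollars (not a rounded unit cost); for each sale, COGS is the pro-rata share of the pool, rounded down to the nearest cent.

Ending inventory = $2,997.28

After Sep 4: 358 on hand, pool $4,940.40 (≈ $13.8000 each)
After Sep 5: 664 on hand, pool $8,872.50 (≈ $13.3622 each)
Sep 7, sell 136: 136/664 × $8,872.50 → $1,817.25
After Sep 8: 725 on hand, pool $9,035.10 (≈ $12.4622 each)
Sep 9, sell 220: 220/725 × $9,035.10 → $2,741.68
After Sep 10: 864 on hand, pool $10,080.87 (≈ $11.6677 each)
After Sep 11: 970 on hand, pool $11,294.57 (≈ $11.6439 each)
Sep 12, sell 730: 730/970 × $11,294.57 → $8,500.03
After Sep 13: 462 on hand, pool $5,225.44 (≈ $11.3105 each)
Sep 14, sell 197: 197/462 × $5,225.44 → $2,228.16
Total COGS = $1,817.25 + $2,741.68 + $8,500.03 + $2,228.16 = $15,287.12
Ending inventory (cost pool remaining) = $2,997.28
Check: goods available $18,284.40 = COGS $15,287.12 + ending $2,997.28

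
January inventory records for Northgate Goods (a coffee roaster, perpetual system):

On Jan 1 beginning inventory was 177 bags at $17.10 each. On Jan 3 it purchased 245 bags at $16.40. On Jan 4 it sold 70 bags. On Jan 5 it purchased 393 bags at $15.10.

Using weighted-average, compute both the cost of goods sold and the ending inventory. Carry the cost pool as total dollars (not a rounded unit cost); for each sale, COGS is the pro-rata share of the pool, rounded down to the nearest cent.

COGS = $1,168.55; ending inventory = $11,810.45

After Jan 1: 177 on hand, pool $3,026.70 (≈ $17.1000 each)
After Jan 3: 422 on hand, pool $7,044.70 (≈ $16.6936 each)
Jan 4, sell 70: 70/422 × $7,044.70 → $1,168.55
After Jan 5: 745 on hand, pool $11,810.45 (≈ $15.8530 each)
Ending inventory (cost pool remaining) = $11,810.45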